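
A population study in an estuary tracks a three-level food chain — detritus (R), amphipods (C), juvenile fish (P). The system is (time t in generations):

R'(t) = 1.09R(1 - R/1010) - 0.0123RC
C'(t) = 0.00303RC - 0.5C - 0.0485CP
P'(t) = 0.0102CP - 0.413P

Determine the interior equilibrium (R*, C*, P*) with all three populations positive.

From dP/dt = 0: 0.0102C* = 0.413, so C* = 40.5.
From dR/dt = 0: 1.09(1 - R*/1010) = 0.0123·40.5, giving R* = 1010·(1 - 0.457) = 549.
From dC/dt = 0: 0.00303·549 - 0.5 = 0.0485P*, so P* = 1.16/0.0485 = 24.

R* ≈ 549, C* ≈ 40.5, P* ≈ 24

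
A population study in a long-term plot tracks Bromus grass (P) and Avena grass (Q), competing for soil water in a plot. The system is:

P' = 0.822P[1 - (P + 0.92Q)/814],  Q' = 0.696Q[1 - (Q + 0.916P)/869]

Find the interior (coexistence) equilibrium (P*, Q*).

Setting both brackets to zero gives the nullclines P + 0.92Q = 814 and 0.916P + Q = 869.
Substituting Q = 869 - 0.916P into the first: P(1 - 0.92·0.916) = 814 - 0.92·869.
So P* = 14.5/0.157 = 92.3, and then Q* = 869 - 0.916·92.3 = 784.

P* ≈ 92.3, Q* ≈ 784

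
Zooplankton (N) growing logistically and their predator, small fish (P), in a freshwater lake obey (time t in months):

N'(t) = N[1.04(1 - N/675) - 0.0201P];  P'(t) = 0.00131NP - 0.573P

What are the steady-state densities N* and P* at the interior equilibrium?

N* ≈ 437, P* ≈ 18.2

From dP/dt = 0 with P > 0: 0.00131N* = 0.573, so N* = 437.
Substitute into dN/dt = 0: 1.04(1 - 437/675) = 0.0201P*.
The bracket is 0.352, giving P* = 0.366/0.0201 = 18.2.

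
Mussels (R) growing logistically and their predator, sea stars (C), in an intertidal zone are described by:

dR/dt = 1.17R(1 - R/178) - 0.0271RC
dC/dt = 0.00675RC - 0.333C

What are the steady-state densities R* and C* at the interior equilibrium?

From dC/dt = 0 with C > 0: 0.00675R* = 0.333, so R* = 49.3.
Substitute into dR/dt = 0: 1.17(1 - 49.3/178) = 0.0271C*.
The bracket is 0.723, giving C* = 0.846/0.0271 = 31.2.

R* ≈ 49.3, C* ≈ 31.2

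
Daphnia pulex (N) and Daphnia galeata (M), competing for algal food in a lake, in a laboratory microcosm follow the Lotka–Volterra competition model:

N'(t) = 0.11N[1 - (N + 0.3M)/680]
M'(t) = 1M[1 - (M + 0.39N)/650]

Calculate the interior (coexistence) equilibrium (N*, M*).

N* ≈ 549, M* ≈ 436

Setting both brackets to zero gives the nullclines N + 0.3M = 680 and 0.39N + M = 650.
Substituting M = 650 - 0.39N into the first: N(1 - 0.3·0.39) = 680 - 0.3·650.
So N* = 485/0.883 = 549, and then M* = 650 - 0.39·549 = 436.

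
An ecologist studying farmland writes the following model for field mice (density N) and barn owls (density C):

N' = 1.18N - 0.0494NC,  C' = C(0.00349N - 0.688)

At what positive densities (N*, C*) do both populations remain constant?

N* ≈ 197, C* ≈ 23.9

Set dC/dt = 0 with C > 0: 0.00349N - 0.688 = 0, so N* = 0.688/0.00349 = 197.
Set dN/dt = 0 with N > 0: 1.18 - 0.0494C = 0, so C* = 1.18/0.0494 = 23.9.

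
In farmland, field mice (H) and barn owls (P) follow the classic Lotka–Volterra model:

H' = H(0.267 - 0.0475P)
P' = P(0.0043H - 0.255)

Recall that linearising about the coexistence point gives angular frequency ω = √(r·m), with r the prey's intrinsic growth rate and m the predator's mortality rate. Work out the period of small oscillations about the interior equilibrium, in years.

T ≈ 24.1 years

Here r = 0.267 and m = 0.255, so r·m = 0.0681.
ω = √0.0681 = 0.261 per year, hence T = 2π/ω ≈ 24.1 years.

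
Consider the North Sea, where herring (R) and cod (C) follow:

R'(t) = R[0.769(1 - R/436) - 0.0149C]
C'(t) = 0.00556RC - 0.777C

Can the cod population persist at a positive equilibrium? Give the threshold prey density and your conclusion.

Threshold R = 140; K > 140, so yes, the predator persists.

The predator equation gives dC/dt > 0 only when R > 0.777/0.00556 = 140.
Without the predator, R → K = 436. Since 436 > 140, the predator can invade and persist.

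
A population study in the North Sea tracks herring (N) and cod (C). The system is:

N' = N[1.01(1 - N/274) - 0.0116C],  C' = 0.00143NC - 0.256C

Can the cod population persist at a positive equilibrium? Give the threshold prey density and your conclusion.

Threshold N = 179; K > 179, so yes, the predator persists.

The predator equation gives dC/dt > 0 only when N > 0.256/0.00143 = 179.
Without the predator, N → K = 274. Since 274 > 179, the predator can invade and persist.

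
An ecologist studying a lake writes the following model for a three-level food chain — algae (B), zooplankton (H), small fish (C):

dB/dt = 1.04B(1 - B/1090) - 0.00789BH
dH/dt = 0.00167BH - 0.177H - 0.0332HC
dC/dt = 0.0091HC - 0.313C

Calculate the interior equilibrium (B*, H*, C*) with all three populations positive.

From dC/dt = 0: 0.0091H* = 0.313, so H* = 34.4.
From dB/dt = 0: 1.04(1 - B*/1090) = 0.00789·34.4, giving B* = 1090·(1 - 0.261) = 806.
From dH/dt = 0: 0.00167·806 - 0.177 = 0.0332C*, so C* = 1.17/0.0332 = 35.2.

B* ≈ 806, H* ≈ 34.4, C* ≈ 35.2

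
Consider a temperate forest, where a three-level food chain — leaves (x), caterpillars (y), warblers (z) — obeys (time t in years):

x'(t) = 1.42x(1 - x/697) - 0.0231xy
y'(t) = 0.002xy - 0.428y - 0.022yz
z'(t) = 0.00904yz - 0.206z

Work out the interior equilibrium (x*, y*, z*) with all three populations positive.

From dz/dt = 0: 0.00904y* = 0.206, so y* = 22.8.
From dx/dt = 0: 1.42(1 - x*/697) = 0.0231·22.8, giving x* = 697·(1 - 0.371) = 439.
From dy/dt = 0: 0.002·439 - 0.428 = 0.022z*, so z* = 0.449/0.022 = 20.4.

x* ≈ 439, y* ≈ 22.8, z* ≈ 20.4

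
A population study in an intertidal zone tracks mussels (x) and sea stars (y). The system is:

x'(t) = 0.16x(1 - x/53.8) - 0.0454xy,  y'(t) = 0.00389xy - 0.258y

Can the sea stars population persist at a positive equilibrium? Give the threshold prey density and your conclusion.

Threshold x = 66.3; K < 66.3, so no, the predator goes extinct.

The predator equation gives dy/dt > 0 only when x > 0.258/0.00389 = 66.3.
Without the predator, x → K = 53.8. Since 53.8 < 66.3, the predator cannot invade.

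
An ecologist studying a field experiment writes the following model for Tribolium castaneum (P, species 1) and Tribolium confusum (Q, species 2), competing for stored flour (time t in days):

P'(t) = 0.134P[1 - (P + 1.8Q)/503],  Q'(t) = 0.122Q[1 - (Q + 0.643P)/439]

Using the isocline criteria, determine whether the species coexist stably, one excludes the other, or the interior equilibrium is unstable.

Compare the nullcline intercepts: K1/α12 = 503/1.8 = 279 < K2 = 439; K2/α21 = 439/0.643 = 683 > K1 = 503.
Since the inequalities point opposite ways, species 2 can invade but species 1 cannot.

species 2 excludes species 1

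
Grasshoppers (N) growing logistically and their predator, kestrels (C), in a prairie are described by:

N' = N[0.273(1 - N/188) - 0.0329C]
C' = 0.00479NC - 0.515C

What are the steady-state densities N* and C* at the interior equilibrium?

From dC/dt = 0 with C > 0: 0.00479N* = 0.515, so N* = 108.
Substitute into dN/dt = 0: 0.273(1 - 108/188) = 0.0329C*.
The bracket is 0.428, giving C* = 0.117/0.0329 = 3.55.

N* ≈ 108, C* ≈ 3.55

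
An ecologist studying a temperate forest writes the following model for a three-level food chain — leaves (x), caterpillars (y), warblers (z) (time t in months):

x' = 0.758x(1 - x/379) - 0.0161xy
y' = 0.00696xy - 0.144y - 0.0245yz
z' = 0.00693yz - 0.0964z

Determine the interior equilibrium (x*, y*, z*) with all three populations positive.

From dz/dt = 0: 0.00693y* = 0.0964, so y* = 13.9.
From dx/dt = 0: 0.758(1 - x*/379) = 0.0161·13.9, giving x* = 379·(1 - 0.295) = 267.
From dy/dt = 0: 0.00696·267 - 0.144 = 0.0245z*, so z* = 1.71/0.0245 = 70.

x* ≈ 267, y* ≈ 13.9, z* ≈ 70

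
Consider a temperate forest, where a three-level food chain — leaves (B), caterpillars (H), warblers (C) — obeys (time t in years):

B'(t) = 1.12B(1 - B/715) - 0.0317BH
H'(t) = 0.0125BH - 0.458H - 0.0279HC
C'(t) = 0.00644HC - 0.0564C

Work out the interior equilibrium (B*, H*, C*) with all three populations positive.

From dC/dt = 0: 0.00644H* = 0.0564, so H* = 8.76.
From dB/dt = 0: 1.12(1 - B*/715) = 0.0317·8.76, giving B* = 715·(1 - 0.248) = 538.
From dH/dt = 0: 0.0125·538 - 0.458 = 0.0279C*, so C* = 6.26/0.0279 = 225.

B* ≈ 538, H* ≈ 8.76, C* ≈ 225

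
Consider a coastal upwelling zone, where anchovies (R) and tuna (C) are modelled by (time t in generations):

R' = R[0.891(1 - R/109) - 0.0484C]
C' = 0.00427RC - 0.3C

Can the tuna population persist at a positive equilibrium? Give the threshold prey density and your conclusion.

The predator equation gives dC/dt > 0 only when R > 0.3/0.00427 = 70.3.
Without the predator, R → K = 109. Since 109 > 70.3, the predator can invade and persist.

Threshold R = 70.3; K > 70.3, so yes, the predator persists.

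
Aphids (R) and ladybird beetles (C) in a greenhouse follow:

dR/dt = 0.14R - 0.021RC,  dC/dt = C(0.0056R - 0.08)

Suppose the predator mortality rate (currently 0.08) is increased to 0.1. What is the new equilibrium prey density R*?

At the interior fixed point, setting dC/dt = 0 with C > 0 fixes R* = (predator death rate)/(RC coefficient) — independent of the other coefficients.
With the change, R* = 0.1/0.0056 = 17.9; it rises from 14.3.

R* ≈ 17.9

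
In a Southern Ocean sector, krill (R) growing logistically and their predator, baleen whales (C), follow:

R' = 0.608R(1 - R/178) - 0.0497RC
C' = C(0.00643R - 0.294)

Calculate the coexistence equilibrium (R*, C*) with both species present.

From dC/dt = 0 with C > 0: 0.00643R* = 0.294, so R* = 45.7.
Substitute into dR/dt = 0: 0.608(1 - 45.7/178) = 0.0497C*.
The bracket is 0.743, giving C* = 0.452/0.0497 = 9.09.

R* ≈ 45.7, C* ≈ 9.09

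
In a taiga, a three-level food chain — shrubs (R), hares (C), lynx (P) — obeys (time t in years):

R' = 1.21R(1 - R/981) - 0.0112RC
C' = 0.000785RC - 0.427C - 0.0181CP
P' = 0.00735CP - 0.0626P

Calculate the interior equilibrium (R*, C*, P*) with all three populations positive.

From dP/dt = 0: 0.00735C* = 0.0626, so C* = 8.52.
From dR/dt = 0: 1.21(1 - R*/981) = 0.0112·8.52, giving R* = 981·(1 - 0.0788) = 904.
From dC/dt = 0: 0.000785·904 - 0.427 = 0.0181P*, so P* = 0.282/0.0181 = 15.6.

R* ≈ 904, C* ≈ 8.52, P* ≈ 15.6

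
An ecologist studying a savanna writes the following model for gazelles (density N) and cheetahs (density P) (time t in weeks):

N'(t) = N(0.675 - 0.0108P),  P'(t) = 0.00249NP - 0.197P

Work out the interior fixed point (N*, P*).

N* ≈ 79.1, P* ≈ 62.5

Set dP/dt = 0 with P > 0: 0.00249N - 0.197 = 0, so N* = 0.197/0.00249 = 79.1.
Set dN/dt = 0 with N > 0: 0.675 - 0.0108P = 0, so P* = 0.675/0.0108 = 62.5.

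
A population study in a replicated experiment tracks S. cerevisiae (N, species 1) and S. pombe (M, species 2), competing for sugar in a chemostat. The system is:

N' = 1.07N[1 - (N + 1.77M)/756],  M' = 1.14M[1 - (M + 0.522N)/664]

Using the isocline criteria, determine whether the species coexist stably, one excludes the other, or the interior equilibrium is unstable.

Compare the nullcline intercepts: K1/α12 = 756/1.77 = 427 < K2 = 664; K2/α21 = 664/0.522 = 1270 > K1 = 756.
Since the inequalities point opposite ways, species 2 can invade but species 1 cannot.

species 2 excludes species 1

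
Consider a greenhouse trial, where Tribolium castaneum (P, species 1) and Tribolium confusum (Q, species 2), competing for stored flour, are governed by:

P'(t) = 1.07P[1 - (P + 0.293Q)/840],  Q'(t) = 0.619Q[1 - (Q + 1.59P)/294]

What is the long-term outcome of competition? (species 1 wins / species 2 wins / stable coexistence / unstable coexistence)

species 1 excludes species 2

Compare the nullcline intercepts: K1/α12 = 840/0.293 = 2870 > K2 = 294; K2/α21 = 294/1.59 = 185 < K1 = 840.
Since the inequalities point opposite ways, species 1 can invade but species 2 cannot.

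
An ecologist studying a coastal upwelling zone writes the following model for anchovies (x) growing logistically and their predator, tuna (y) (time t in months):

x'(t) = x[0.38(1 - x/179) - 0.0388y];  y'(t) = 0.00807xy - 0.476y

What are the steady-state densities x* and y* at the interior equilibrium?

x* ≈ 59, y* ≈ 6.57

From dy/dt = 0 with y > 0: 0.00807x* = 0.476, so x* = 59.
Substitute into dx/dt = 0: 0.38(1 - 59/179) = 0.0388y*.
The bracket is 0.67, giving y* = 0.255/0.0388 = 6.57.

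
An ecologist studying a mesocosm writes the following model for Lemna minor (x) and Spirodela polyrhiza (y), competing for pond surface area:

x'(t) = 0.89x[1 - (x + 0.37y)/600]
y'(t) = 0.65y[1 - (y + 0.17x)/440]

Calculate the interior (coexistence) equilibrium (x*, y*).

Setting both brackets to zero gives the nullclines x + 0.37y = 600 and 0.17x + y = 440.
Substituting y = 440 - 0.17x into the first: x(1 - 0.37·0.17) = 600 - 0.37·440.
So x* = 437/0.937 = 467, and then y* = 440 - 0.17·467 = 361.

x* ≈ 467, y* ≈ 361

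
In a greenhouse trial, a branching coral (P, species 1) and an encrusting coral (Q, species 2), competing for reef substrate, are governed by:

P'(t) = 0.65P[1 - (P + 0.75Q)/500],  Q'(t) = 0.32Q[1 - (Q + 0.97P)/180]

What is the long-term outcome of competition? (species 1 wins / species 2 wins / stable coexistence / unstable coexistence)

species 1 excludes species 2

Compare the nullcline intercepts: K1/α12 = 500/0.75 = 667 > K2 = 180; K2/α21 = 180/0.97 = 186 < K1 = 500.
Since the inequalities point opposite ways, species 1 can invade but species 2 cannot.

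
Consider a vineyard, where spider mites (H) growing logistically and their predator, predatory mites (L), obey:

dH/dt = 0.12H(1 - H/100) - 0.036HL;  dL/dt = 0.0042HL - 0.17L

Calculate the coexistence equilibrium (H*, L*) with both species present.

From dL/dt = 0 with L > 0: 0.0042H* = 0.17, so H* = 40.5.
Substitute into dH/dt = 0: 0.12(1 - 40.5/100) = 0.036L*.
The bracket is 0.595, giving L* = 0.0714/0.036 = 1.98.

H* ≈ 40.5, L* ≈ 1.98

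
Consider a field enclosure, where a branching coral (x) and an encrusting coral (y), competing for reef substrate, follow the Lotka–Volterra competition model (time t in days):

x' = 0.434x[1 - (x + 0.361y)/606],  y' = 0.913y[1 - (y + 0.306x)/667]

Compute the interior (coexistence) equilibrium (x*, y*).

Setting both brackets to zero gives the nullclines x + 0.361y = 606 and 0.306x + y = 667.
Substituting y = 667 - 0.306x into the first: x(1 - 0.361·0.306) = 606 - 0.361·667.
So x* = 365/0.89 = 411, and then y* = 667 - 0.306·411 = 541.

x* ≈ 411, y* ≈ 541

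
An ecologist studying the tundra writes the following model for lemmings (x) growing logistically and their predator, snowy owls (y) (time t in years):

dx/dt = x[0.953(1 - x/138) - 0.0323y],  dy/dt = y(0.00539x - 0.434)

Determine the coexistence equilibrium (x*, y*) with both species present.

From dy/dt = 0 with y > 0: 0.00539x* = 0.434, so x* = 80.5.
Substitute into dx/dt = 0: 0.953(1 - 80.5/138) = 0.0323y*.
The bracket is 0.417, giving y* = 0.397/0.0323 = 12.3.

x* ≈ 80.5, y* ≈ 12.3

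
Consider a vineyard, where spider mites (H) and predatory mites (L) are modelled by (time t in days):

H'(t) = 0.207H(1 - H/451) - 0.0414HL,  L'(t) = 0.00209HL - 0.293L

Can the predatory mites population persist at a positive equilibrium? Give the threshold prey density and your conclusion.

The predator equation gives dL/dt > 0 only when H > 0.293/0.00209 = 140.
Without the predator, H → K = 451. Since 451 > 140, the predator can invade and persist.

Threshold H = 140; K > 140, so yes, the predator persists.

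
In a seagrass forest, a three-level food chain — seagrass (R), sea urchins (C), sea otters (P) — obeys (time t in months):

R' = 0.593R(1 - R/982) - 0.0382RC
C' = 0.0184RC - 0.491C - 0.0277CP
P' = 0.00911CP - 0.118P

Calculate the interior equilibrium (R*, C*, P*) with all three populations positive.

From dP/dt = 0: 0.00911C* = 0.118, so C* = 13.
From dR/dt = 0: 0.593(1 - R*/982) = 0.0382·13, giving R* = 982·(1 - 0.834) = 163.
From dC/dt = 0: 0.0184·163 - 0.491 = 0.0277P*, so P* = 2.5/0.0277 = 90.3.

R* ≈ 163, C* ≈ 13, P* ≈ 90.3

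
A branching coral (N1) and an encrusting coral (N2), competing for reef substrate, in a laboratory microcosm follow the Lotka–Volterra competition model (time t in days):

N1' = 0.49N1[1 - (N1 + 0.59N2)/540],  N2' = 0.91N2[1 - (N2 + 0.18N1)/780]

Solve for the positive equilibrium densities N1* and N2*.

N1* ≈ 89.3, N2* ≈ 764

Setting both brackets to zero gives the nullclines N1 + 0.59N2 = 540 and 0.18N1 + N2 = 780.
Substituting N2 = 780 - 0.18N1 into the first: N1(1 - 0.59·0.18) = 540 - 0.59·780.
So N1* = 79.8/0.894 = 89.3, and then N2* = 780 - 0.18·89.3 = 764.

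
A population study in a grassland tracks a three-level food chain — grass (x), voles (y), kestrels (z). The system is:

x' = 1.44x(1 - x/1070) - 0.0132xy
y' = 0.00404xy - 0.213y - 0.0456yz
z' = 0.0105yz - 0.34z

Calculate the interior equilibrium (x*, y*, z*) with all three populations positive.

x* ≈ 752, y* ≈ 32.4, z* ≈ 62

From dz/dt = 0: 0.0105y* = 0.34, so y* = 32.4.
From dx/dt = 0: 1.44(1 - x*/1070) = 0.0132·32.4, giving x* = 1070·(1 - 0.297) = 752.
From dy/dt = 0: 0.00404·752 - 0.213 = 0.0456z*, so z* = 2.83/0.0456 = 62.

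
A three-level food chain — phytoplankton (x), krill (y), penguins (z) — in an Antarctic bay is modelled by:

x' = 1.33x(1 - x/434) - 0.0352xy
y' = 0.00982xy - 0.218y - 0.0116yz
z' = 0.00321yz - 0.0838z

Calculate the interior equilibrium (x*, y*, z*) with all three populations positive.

x* ≈ 134, y* ≈ 26.1, z* ≈ 94.8

From dz/dt = 0: 0.00321y* = 0.0838, so y* = 26.1.
From dx/dt = 0: 1.33(1 - x*/434) = 0.0352·26.1, giving x* = 434·(1 - 0.691) = 134.
From dy/dt = 0: 0.00982·134 - 0.218 = 0.0116z*, so z* = 1.1/0.0116 = 94.8.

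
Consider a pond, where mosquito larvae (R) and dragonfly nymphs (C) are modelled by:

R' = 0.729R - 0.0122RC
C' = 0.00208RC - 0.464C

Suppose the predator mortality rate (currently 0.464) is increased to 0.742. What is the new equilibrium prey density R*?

At the interior fixed point, setting dC/dt = 0 with C > 0 fixes R* = (predator death rate)/(RC coefficient) — independent of the other coefficients.
With the change, R* = 0.742/0.00208 = 357; it rises from 223.

R* ≈ 357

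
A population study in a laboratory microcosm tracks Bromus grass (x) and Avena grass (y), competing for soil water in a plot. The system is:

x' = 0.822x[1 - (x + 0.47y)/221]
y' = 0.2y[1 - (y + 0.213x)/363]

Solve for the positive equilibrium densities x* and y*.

Setting both brackets to zero gives the nullclines x + 0.47y = 221 and 0.213x + y = 363.
Substituting y = 363 - 0.213x into the first: x(1 - 0.47·0.213) = 221 - 0.47·363.
So x* = 50.4/0.9 = 56, and then y* = 363 - 0.213·56 = 351.

x* ≈ 56, y* ≈ 351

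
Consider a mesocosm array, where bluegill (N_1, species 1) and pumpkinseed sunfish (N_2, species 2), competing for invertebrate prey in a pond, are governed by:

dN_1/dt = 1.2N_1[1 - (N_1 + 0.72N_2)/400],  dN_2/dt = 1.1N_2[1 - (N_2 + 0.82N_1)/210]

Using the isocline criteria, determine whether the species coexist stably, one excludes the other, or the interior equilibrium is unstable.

species 1 excludes species 2

Compare the nullcline intercepts: K1/α12 = 400/0.72 = 556 > K2 = 210; K2/α21 = 210/0.82 = 256 < K1 = 400.
Since the inequalities point opposite ways, species 1 can invade but species 2 cannot.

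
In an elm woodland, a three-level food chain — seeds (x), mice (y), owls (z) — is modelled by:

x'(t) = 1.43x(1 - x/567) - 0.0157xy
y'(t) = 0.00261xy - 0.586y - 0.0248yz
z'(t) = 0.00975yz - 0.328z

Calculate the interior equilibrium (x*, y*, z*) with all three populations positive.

x* ≈ 358, y* ≈ 33.6, z* ≈ 14

From dz/dt = 0: 0.00975y* = 0.328, so y* = 33.6.
From dx/dt = 0: 1.43(1 - x*/567) = 0.0157·33.6, giving x* = 567·(1 - 0.369) = 358.
From dy/dt = 0: 0.00261·358 - 0.586 = 0.0248z*, so z* = 0.347/0.0248 = 14.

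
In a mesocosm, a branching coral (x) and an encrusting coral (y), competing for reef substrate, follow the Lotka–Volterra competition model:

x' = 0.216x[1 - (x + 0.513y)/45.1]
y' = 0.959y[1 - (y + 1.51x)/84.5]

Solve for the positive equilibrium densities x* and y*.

Setting both brackets to zero gives the nullclines x + 0.513y = 45.1 and 1.51x + y = 84.5.
Substituting y = 84.5 - 1.51x into the first: x(1 - 0.513·1.51) = 45.1 - 0.513·84.5.
So x* = 1.75/0.225 = 7.77, and then y* = 84.5 - 1.51·7.77 = 72.8.

x* ≈ 7.77, y* ≈ 72.8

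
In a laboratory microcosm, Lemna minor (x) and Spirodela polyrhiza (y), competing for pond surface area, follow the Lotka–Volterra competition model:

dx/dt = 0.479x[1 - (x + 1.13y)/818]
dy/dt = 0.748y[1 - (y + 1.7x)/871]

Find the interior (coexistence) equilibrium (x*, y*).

x* ≈ 180, y* ≈ 564

Setting both brackets to zero gives the nullclines x + 1.13y = 818 and 1.7x + y = 871.
Substituting y = 871 - 1.7x into the first: x(1 - 1.13·1.7) = 818 - 1.13·871.
So x* = -166/-0.921 = 180, and then y* = 871 - 1.7·180 = 564.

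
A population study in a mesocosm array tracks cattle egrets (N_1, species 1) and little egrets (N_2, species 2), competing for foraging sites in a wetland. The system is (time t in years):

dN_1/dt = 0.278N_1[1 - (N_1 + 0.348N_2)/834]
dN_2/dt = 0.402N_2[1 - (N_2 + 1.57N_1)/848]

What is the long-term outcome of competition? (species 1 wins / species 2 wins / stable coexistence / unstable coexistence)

species 1 excludes species 2

Compare the nullcline intercepts: K1/α12 = 834/0.348 = 2400 > K2 = 848; K2/α21 = 848/1.57 = 540 < K1 = 834.
Since the inequalities point opposite ways, species 1 can invade but species 2 cannot.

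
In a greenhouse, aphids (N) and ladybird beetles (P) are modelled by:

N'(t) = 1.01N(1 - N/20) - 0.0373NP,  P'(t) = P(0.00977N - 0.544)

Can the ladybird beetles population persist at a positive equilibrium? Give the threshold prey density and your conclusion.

The predator equation gives dP/dt > 0 only when N > 0.544/0.00977 = 55.7.
Without the predator, N → K = 20. Since 20 < 55.7, the predator cannot invade.

Threshold N = 55.7; K < 55.7, so no, the predator goes extinct.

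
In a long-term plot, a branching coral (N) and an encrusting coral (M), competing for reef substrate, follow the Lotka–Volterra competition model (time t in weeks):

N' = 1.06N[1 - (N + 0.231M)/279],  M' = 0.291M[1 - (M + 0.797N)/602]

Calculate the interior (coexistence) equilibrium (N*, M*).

Setting both brackets to zero gives the nullclines N + 0.231M = 279 and 0.797N + M = 602.
Substituting M = 602 - 0.797N into the first: N(1 - 0.231·0.797) = 279 - 0.231·602.
So N* = 140/0.816 = 172, and then M* = 602 - 0.797·172 = 465.

N* ≈ 172, M* ≈ 465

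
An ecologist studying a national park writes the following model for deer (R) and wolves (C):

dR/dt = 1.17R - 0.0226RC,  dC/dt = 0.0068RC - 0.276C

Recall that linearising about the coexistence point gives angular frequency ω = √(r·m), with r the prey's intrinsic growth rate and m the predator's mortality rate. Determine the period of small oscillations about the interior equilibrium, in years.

Here r = 1.17 and m = 0.276, so r·m = 0.323.
ω = √0.323 = 0.568 per year, hence T = 2π/ω ≈ 11.1 years.

T ≈ 11.1 years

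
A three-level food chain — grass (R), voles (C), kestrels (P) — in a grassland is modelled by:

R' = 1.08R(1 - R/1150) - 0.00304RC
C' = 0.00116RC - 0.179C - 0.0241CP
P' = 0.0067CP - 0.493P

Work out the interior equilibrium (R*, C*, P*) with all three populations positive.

R* ≈ 912, C* ≈ 73.6, P* ≈ 36.5

From dP/dt = 0: 0.0067C* = 0.493, so C* = 73.6.
From dR/dt = 0: 1.08(1 - R*/1150) = 0.00304·73.6, giving R* = 1150·(1 - 0.207) = 912.
From dC/dt = 0: 0.00116·912 - 0.179 = 0.0241P*, so P* = 0.879/0.0241 = 36.5.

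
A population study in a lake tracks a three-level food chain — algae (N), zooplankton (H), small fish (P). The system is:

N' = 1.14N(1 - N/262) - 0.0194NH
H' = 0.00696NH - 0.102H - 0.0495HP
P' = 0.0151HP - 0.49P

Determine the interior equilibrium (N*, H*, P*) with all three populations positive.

From dP/dt = 0: 0.0151H* = 0.49, so H* = 32.5.
From dN/dt = 0: 1.14(1 - N*/262) = 0.0194·32.5, giving N* = 262·(1 - 0.552) = 117.
From dH/dt = 0: 0.00696·117 - 0.102 = 0.0495P*, so P* = 0.715/0.0495 = 14.4.

N* ≈ 117, H* ≈ 32.5, P* ≈ 14.4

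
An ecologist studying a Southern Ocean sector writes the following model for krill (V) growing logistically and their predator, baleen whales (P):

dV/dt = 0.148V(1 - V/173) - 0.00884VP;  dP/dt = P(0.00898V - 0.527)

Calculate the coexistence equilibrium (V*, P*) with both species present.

V* ≈ 58.7, P* ≈ 11.1

From dP/dt = 0 with P > 0: 0.00898V* = 0.527, so V* = 58.7.
Substitute into dV/dt = 0: 0.148(1 - 58.7/173) = 0.00884P*.
The bracket is 0.661, giving P* = 0.0978/0.00884 = 11.1.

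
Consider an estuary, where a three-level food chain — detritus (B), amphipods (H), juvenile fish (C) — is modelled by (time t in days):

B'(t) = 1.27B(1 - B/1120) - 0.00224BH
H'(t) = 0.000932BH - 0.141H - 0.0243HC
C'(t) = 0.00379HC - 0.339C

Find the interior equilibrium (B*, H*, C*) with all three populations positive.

From dC/dt = 0: 0.00379H* = 0.339, so H* = 89.4.
From dB/dt = 0: 1.27(1 - B*/1120) = 0.00224·89.4, giving B* = 1120·(1 - 0.158) = 943.
From dH/dt = 0: 0.000932·943 - 0.141 = 0.0243C*, so C* = 0.738/0.0243 = 30.4.

B* ≈ 943, H* ≈ 89.4, C* ≈ 30.4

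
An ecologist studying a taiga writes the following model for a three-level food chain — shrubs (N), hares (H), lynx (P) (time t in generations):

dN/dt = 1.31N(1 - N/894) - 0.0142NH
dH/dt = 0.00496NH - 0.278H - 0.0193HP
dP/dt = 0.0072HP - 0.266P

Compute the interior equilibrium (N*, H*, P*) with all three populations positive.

From dP/dt = 0: 0.0072H* = 0.266, so H* = 36.9.
From dN/dt = 0: 1.31(1 - N*/894) = 0.0142·36.9, giving N* = 894·(1 - 0.4) = 536.
From dH/dt = 0: 0.00496·536 - 0.278 = 0.0193P*, so P* = 2.38/0.0193 = 123.

N* ≈ 536, H* ≈ 36.9, P* ≈ 123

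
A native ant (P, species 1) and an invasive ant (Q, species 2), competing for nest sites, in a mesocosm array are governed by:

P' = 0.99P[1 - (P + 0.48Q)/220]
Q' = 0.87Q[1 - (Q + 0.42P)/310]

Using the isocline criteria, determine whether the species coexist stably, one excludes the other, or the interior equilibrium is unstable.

stable coexistence

Compare the nullcline intercepts: K1/α12 = 220/0.48 = 458 > K2 = 310; K2/α21 = 310/0.42 = 738 > K1 = 220.
Since both inequalities hold, each species can invade when rare, so the interior equilibrium is stable.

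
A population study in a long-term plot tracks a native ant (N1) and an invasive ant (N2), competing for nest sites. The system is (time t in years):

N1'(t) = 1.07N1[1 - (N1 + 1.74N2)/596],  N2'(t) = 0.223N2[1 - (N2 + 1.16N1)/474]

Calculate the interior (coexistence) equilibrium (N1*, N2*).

N1* ≈ 225, N2* ≈ 213

Setting both brackets to zero gives the nullclines N1 + 1.74N2 = 596 and 1.16N1 + N2 = 474.
Substituting N2 = 474 - 1.16N1 into the first: N1(1 - 1.74·1.16) = 596 - 1.74·474.
So N1* = -229/-1.02 = 225, and then N2* = 474 - 1.16·225 = 213.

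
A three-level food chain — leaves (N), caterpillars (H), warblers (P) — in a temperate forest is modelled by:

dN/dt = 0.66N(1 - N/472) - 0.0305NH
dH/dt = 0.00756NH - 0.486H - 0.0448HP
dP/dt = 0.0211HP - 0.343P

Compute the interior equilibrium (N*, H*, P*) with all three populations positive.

From dP/dt = 0: 0.0211H* = 0.343, so H* = 16.3.
From dN/dt = 0: 0.66(1 - N*/472) = 0.0305·16.3, giving N* = 472·(1 - 0.751) = 117.
From dH/dt = 0: 0.00756·117 - 0.486 = 0.0448P*, so P* = 0.402/0.0448 = 8.97.

N* ≈ 117, H* ≈ 16.3, P* ≈ 8.97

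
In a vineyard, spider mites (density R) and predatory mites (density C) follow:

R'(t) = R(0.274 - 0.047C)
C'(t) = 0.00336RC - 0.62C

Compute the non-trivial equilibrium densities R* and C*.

R* ≈ 185, C* ≈ 5.83

Set dC/dt = 0 with C > 0: 0.00336R - 0.62 = 0, so R* = 0.62/0.00336 = 185.
Set dR/dt = 0 with R > 0: 0.274 - 0.047C = 0, so C* = 0.274/0.047 = 5.83.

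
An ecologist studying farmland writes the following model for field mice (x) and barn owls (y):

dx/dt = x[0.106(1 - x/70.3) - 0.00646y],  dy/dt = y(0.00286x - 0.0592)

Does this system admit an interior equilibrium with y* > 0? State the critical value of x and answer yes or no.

Threshold x = 20.7; K > 20.7, so yes, the predator persists.

The predator equation gives dy/dt > 0 only when x > 0.0592/0.00286 = 20.7.
Without the predator, x → K = 70.3. Since 70.3 > 20.7, the predator can invade and persist.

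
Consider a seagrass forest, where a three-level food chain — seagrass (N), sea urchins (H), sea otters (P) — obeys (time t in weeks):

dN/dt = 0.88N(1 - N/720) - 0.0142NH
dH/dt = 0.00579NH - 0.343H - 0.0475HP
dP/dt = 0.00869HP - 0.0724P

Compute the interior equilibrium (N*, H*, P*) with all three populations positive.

N* ≈ 623, H* ≈ 8.33, P* ≈ 68.7

From dP/dt = 0: 0.00869H* = 0.0724, so H* = 8.33.
From dN/dt = 0: 0.88(1 - N*/720) = 0.0142·8.33, giving N* = 720·(1 - 0.134) = 623.
From dH/dt = 0: 0.00579·623 - 0.343 = 0.0475P*, so P* = 3.27/0.0475 = 68.7.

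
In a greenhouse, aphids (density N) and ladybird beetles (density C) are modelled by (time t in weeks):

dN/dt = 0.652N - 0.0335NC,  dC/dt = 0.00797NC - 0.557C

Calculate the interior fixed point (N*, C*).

N* ≈ 69.9, C* ≈ 19.5

Set dC/dt = 0 with C > 0: 0.00797N - 0.557 = 0, so N* = 0.557/0.00797 = 69.9.
Set dN/dt = 0 with N > 0: 0.652 - 0.0335C = 0, so C* = 0.652/0.0335 = 19.5.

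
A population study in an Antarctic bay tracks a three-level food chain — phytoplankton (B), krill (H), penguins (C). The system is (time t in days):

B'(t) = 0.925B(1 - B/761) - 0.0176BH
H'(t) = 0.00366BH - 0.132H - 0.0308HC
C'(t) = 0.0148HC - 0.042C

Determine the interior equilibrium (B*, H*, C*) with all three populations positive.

B* ≈ 720, H* ≈ 2.84, C* ≈ 81.3

From dC/dt = 0: 0.0148H* = 0.042, so H* = 2.84.
From dB/dt = 0: 0.925(1 - B*/761) = 0.0176·2.84, giving B* = 761·(1 - 0.054) = 720.
From dH/dt = 0: 0.00366·720 - 0.132 = 0.0308C*, so C* = 2.5/0.0308 = 81.3.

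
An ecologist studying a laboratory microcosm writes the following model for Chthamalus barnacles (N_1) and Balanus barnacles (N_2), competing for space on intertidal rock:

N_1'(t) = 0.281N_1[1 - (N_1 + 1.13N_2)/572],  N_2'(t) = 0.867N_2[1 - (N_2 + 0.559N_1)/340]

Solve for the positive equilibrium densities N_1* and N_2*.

Setting both brackets to zero gives the nullclines N_1 + 1.13N_2 = 572 and 0.559N_1 + N_2 = 340.
Substituting N_2 = 340 - 0.559N_1 into the first: N_1(1 - 1.13·0.559) = 572 - 1.13·340.
So N_1* = 188/0.368 = 510, and then N_2* = 340 - 0.559·510 = 55.

N_1* ≈ 510, N_2* ≈ 55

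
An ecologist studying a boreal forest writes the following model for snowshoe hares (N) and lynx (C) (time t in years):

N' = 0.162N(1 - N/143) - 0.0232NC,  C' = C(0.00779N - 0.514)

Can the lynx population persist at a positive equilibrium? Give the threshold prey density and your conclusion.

The predator equation gives dC/dt > 0 only when N > 0.514/0.00779 = 66.
Without the predator, N → K = 143. Since 143 > 66, the predator can invade and persist.

Threshold N = 66; K > 66, so yes, the predator persists.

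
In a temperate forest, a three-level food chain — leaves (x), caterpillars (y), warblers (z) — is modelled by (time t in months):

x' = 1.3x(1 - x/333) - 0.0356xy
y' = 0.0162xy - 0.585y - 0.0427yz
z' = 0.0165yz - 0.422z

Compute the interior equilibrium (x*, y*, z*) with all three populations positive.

x* ≈ 99.8, y* ≈ 25.6, z* ≈ 24.2

From dz/dt = 0: 0.0165y* = 0.422, so y* = 25.6.
From dx/dt = 0: 1.3(1 - x*/333) = 0.0356·25.6, giving x* = 333·(1 - 0.7) = 99.8.
From dy/dt = 0: 0.0162·99.8 - 0.585 = 0.0427z*, so z* = 1.03/0.0427 = 24.2.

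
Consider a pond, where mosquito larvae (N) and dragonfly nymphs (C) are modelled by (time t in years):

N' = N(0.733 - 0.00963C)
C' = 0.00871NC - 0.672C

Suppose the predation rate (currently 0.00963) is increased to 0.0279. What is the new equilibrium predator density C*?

C* ≈ 26.3

At the interior fixed point, setting dN/dt = 0 with N > 0 fixes C* = (prey growth rate)/(NC coefficient) — independent of the other coefficients.
With the change, C* = 0.733/0.0279 = 26.3; it falls from 76.1.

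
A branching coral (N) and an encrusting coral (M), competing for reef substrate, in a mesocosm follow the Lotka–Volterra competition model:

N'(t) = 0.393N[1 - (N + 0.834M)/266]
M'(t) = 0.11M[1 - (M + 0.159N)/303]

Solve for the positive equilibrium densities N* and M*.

N* ≈ 15.3, M* ≈ 301

Setting both brackets to zero gives the nullclines N + 0.834M = 266 and 0.159N + M = 303.
Substituting M = 303 - 0.159N into the first: N(1 - 0.834·0.159) = 266 - 0.834·303.
So N* = 13.3/0.867 = 15.3, and then M* = 303 - 0.159·15.3 = 301.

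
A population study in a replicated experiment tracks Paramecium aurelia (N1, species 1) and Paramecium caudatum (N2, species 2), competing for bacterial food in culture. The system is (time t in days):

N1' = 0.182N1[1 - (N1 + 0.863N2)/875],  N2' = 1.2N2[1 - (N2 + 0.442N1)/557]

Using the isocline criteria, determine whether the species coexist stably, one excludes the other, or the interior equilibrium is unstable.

Compare the nullcline intercepts: K1/α12 = 875/0.863 = 1010 > K2 = 557; K2/α21 = 557/0.442 = 1260 > K1 = 875.
Since both inequalities hold, each species can invade when rare, so the interior equilibrium is stable.

stable coexistence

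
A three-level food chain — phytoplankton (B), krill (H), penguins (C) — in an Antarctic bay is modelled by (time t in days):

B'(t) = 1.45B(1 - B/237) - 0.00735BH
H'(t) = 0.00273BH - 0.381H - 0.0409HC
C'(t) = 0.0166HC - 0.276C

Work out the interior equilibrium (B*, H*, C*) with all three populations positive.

B* ≈ 217, H* ≈ 16.6, C* ≈ 5.17

From dC/dt = 0: 0.0166H* = 0.276, so H* = 16.6.
From dB/dt = 0: 1.45(1 - B*/237) = 0.00735·16.6, giving B* = 237·(1 - 0.0843) = 217.
From dH/dt = 0: 0.00273·217 - 0.381 = 0.0409C*, so C* = 0.211/0.0409 = 5.17.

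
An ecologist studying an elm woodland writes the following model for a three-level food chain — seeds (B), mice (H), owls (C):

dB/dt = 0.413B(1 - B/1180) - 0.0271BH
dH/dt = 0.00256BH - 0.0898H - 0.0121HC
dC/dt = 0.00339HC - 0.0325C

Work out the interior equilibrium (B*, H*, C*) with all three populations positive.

B* ≈ 438, H* ≈ 9.59, C* ≈ 85.2

From dC/dt = 0: 0.00339H* = 0.0325, so H* = 9.59.
From dB/dt = 0: 0.413(1 - B*/1180) = 0.0271·9.59, giving B* = 1180·(1 - 0.629) = 438.
From dH/dt = 0: 0.00256·438 - 0.0898 = 0.0121C*, so C* = 1.03/0.0121 = 85.2.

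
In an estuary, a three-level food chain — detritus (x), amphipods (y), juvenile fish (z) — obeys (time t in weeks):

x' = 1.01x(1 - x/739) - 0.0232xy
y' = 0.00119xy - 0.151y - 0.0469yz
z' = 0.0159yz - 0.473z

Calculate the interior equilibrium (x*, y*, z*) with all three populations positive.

x* ≈ 234, y* ≈ 29.7, z* ≈ 2.72

From dz/dt = 0: 0.0159y* = 0.473, so y* = 29.7.
From dx/dt = 0: 1.01(1 - x*/739) = 0.0232·29.7, giving x* = 739·(1 - 0.683) = 234.
From dy/dt = 0: 0.00119·234 - 0.151 = 0.0469z*, so z* = 0.127/0.0469 = 2.72.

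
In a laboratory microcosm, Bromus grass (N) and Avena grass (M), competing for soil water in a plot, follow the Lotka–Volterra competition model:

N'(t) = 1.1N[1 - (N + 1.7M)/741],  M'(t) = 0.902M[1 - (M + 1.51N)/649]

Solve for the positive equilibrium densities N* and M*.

N* ≈ 231, M* ≈ 300

Setting both brackets to zero gives the nullclines N + 1.7M = 741 and 1.51N + M = 649.
Substituting M = 649 - 1.51N into the first: N(1 - 1.7·1.51) = 741 - 1.7·649.
So N* = -362/-1.57 = 231, and then M* = 649 - 1.51·231 = 300.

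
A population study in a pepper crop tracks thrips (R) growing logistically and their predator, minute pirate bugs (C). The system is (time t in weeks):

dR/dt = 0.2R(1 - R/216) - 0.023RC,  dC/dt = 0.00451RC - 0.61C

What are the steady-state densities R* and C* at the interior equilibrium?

From dC/dt = 0 with C > 0: 0.00451R* = 0.61, so R* = 135.
Substitute into dR/dt = 0: 0.2(1 - 135/216) = 0.023C*.
The bracket is 0.374, giving C* = 0.0748/0.023 = 3.25.

R* ≈ 135, C* ≈ 3.25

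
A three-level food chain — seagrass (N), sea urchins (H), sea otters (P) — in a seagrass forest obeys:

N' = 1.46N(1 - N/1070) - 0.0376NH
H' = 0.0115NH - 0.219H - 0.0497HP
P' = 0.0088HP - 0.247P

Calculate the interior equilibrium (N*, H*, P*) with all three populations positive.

From dP/dt = 0: 0.0088H* = 0.247, so H* = 28.1.
From dN/dt = 0: 1.46(1 - N*/1070) = 0.0376·28.1, giving N* = 1070·(1 - 0.723) = 297.
From dH/dt = 0: 0.0115·297 - 0.219 = 0.0497P*, so P* = 3.19/0.0497 = 64.2.

N* ≈ 297, H* ≈ 28.1, P* ≈ 64.2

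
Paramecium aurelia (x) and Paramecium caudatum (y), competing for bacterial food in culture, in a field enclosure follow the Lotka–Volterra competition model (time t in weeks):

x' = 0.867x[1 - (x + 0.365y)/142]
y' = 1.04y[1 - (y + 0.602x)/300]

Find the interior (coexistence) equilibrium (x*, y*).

Setting both brackets to zero gives the nullclines x + 0.365y = 142 and 0.602x + y = 300.
Substituting y = 300 - 0.602x into the first: x(1 - 0.365·0.602) = 142 - 0.365·300.
So x* = 32.5/0.78 = 41.7, and then y* = 300 - 0.602·41.7 = 275.

x* ≈ 41.7, y* ≈ 275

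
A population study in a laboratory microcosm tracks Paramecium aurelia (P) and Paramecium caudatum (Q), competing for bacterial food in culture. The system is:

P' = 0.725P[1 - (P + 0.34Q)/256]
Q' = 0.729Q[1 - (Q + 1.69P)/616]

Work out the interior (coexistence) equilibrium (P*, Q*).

Setting both brackets to zero gives the nullclines P + 0.34Q = 256 and 1.69P + Q = 616.
Substituting Q = 616 - 1.69P into the first: P(1 - 0.34·1.69) = 256 - 0.34·616.
So P* = 46.6/0.425 = 109, and then Q* = 616 - 1.69·109 = 431.

P* ≈ 109, Q* ≈ 431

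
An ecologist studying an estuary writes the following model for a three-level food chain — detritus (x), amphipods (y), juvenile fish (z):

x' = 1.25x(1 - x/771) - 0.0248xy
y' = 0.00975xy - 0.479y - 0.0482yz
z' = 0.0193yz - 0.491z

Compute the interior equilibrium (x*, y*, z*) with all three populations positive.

From dz/dt = 0: 0.0193y* = 0.491, so y* = 25.4.
From dx/dt = 0: 1.25(1 - x*/771) = 0.0248·25.4, giving x* = 771·(1 - 0.505) = 382.
From dy/dt = 0: 0.00975·382 - 0.479 = 0.0482z*, so z* = 3.24/0.0482 = 67.3.

x* ≈ 382, y* ≈ 25.4, z* ≈ 67.3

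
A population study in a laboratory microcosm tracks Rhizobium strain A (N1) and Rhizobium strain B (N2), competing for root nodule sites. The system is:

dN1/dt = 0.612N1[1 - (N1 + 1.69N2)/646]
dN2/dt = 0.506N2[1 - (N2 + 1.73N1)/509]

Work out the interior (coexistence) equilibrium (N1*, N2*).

Setting both brackets to zero gives the nullclines N1 + 1.69N2 = 646 and 1.73N1 + N2 = 509.
Substituting N2 = 509 - 1.73N1 into the first: N1(1 - 1.69·1.73) = 646 - 1.69·509.
So N1* = -214/-1.92 = 111, and then N2* = 509 - 1.73·111 = 316.

N1* ≈ 111, N2* ≈ 316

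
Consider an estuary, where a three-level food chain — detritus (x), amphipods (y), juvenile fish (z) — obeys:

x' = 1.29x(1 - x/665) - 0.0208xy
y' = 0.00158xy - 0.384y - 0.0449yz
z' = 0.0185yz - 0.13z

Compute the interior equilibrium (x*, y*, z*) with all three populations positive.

x* ≈ 590, y* ≈ 7.03, z* ≈ 12.2

From dz/dt = 0: 0.0185y* = 0.13, so y* = 7.03.
From dx/dt = 0: 1.29(1 - x*/665) = 0.0208·7.03, giving x* = 665·(1 - 0.113) = 590.
From dy/dt = 0: 0.00158·590 - 0.384 = 0.0449z*, so z* = 0.548/0.0449 = 12.2.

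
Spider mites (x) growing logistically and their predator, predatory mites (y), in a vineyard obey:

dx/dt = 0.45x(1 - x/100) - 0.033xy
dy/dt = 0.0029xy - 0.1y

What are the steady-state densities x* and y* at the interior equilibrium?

x* ≈ 34.5, y* ≈ 8.93

From dy/dt = 0 with y > 0: 0.0029x* = 0.1, so x* = 34.5.
Substitute into dx/dt = 0: 0.45(1 - 34.5/100) = 0.033y*.
The bracket is 0.655, giving y* = 0.295/0.033 = 8.93.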